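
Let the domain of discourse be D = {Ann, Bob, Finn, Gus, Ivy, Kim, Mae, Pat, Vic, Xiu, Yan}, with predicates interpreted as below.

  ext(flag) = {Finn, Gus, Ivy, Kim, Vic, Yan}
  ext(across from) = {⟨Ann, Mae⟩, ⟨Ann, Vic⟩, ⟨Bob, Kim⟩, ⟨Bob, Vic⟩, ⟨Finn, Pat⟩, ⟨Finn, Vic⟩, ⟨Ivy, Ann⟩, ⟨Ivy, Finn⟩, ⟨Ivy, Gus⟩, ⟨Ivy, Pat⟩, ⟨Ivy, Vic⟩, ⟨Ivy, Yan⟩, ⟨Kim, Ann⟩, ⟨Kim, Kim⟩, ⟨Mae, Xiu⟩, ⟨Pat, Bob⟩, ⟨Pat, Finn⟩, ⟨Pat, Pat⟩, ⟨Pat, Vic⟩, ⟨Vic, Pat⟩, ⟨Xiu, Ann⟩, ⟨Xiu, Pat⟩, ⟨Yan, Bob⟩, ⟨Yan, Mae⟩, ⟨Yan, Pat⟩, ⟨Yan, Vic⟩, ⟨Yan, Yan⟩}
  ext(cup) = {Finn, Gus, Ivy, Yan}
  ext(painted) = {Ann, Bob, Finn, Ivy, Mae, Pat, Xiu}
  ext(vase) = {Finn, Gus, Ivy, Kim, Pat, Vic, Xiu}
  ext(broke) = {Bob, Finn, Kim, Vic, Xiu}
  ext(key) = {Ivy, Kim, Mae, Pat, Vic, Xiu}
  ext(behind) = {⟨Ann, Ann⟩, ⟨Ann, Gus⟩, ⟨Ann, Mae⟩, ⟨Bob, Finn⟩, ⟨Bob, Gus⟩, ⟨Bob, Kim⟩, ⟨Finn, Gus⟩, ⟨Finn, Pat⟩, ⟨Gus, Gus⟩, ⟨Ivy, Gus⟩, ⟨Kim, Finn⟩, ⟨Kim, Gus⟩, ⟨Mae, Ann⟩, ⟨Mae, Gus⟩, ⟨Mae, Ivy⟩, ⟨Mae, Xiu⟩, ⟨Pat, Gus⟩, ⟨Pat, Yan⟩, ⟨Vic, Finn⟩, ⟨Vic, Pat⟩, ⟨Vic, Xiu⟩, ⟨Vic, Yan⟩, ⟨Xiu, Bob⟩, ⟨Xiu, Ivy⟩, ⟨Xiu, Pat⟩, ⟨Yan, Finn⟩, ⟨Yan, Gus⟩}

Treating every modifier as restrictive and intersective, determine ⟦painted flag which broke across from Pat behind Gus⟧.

{Finn}

⟦which broke⟧ = ⟦broke⟧ = {Bob, Finn, Kim, Vic, Xiu}
⟦across from Pat⟧ = {x : ⟨x, Pat⟩ ∈ ⟦across from⟧} = {Finn, Ivy, Pat, Vic, Xiu, Yan}
⟦behind Gus⟧ = {x : ⟨x, Gus⟩ ∈ ⟦behind⟧} = {Ann, Bob, Finn, Gus, Ivy, Kim, Mae, Pat, Yan}
⟦flag⟧ = {Finn, Gus, Ivy, Kim, Vic, Yan}
… ∩ ⟦which broke⟧ = {Finn, Gus, Ivy, Kim, Vic, Yan} ∩ {Bob, Finn, Kim, Vic, Xiu} = {Finn, Kim, Vic}
… ∩ ⟦across from Pat⟧ = {Finn, Kim, Vic} ∩ {Finn, Ivy, Pat, Vic, Xiu, Yan} = {Finn, Vic}
… ∩ ⟦behind Gus⟧ = {Finn, Vic} ∩ {Ann, Bob, Finn, Gus, Ivy, Kim, Mae, Pat, Yan} = {Finn}
… ∩ ⟦painted⟧ = {Finn} ∩ {Ann, Bob, Finn, Ivy, Mae, Pat, Xiu} = {Finn}
So ⟦painted flag which broke across from Pat behind Gus⟧ = {Finn}.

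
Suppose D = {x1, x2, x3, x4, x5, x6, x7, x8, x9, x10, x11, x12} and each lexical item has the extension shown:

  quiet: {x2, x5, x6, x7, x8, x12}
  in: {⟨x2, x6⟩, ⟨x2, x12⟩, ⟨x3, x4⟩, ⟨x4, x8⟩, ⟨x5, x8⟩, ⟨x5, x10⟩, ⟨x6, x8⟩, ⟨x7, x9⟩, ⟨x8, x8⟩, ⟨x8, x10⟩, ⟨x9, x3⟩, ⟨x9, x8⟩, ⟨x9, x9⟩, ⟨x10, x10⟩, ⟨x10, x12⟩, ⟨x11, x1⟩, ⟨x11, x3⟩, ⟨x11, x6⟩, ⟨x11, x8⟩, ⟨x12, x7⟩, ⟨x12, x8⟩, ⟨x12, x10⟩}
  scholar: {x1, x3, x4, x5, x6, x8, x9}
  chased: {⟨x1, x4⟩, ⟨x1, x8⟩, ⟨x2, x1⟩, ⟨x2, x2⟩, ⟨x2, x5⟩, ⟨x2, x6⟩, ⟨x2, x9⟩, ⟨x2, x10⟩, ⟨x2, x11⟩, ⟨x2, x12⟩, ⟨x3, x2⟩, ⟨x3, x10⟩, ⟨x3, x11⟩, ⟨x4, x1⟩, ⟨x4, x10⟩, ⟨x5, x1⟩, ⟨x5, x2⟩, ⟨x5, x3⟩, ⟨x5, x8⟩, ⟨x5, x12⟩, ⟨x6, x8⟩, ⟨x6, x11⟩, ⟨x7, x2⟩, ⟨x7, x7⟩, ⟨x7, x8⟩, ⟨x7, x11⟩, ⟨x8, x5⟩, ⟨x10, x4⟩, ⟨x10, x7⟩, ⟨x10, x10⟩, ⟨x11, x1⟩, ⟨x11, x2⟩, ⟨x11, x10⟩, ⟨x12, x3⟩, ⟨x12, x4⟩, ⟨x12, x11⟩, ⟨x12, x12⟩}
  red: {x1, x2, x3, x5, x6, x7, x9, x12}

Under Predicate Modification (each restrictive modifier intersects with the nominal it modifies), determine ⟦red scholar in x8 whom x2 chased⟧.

{x5, x6, x9}

⟦in x8⟧ = {x : ⟨x, x8⟩ ∈ ⟦in⟧} = {x4, x5, x6, x8, x9, x11, x12}
⟦whom x2 chased⟧ = {x : ⟨x2, x⟩ ∈ ⟦chased⟧} = {x1, x2, x5, x6, x9, x10, x11, x12}
⟦scholar⟧ = {x1, x3, x4, x5, x6, x8, x9}
… ∩ ⟦in x8⟧ = {x1, x3, x4, x5, x6, x8, x9} ∩ {x4, x5, x6, x8, x9, x11, x12} = {x4, x5, x6, x8, x9}
… ∩ ⟦whom x2 chased⟧ = {x4, x5, x6, x8, x9} ∩ {x1, x2, x5, x6, x9, x10, x11, x12} = {x5, x6, x9}
… ∩ ⟦red⟧ = {x5, x6, x9} ∩ {x1, x2, x3, x5, x6, x7, x9, x12} = {x5, x6, x9}
So ⟦red scholar in x8 whom x2 chased⟧ = {x5, x6, x9}.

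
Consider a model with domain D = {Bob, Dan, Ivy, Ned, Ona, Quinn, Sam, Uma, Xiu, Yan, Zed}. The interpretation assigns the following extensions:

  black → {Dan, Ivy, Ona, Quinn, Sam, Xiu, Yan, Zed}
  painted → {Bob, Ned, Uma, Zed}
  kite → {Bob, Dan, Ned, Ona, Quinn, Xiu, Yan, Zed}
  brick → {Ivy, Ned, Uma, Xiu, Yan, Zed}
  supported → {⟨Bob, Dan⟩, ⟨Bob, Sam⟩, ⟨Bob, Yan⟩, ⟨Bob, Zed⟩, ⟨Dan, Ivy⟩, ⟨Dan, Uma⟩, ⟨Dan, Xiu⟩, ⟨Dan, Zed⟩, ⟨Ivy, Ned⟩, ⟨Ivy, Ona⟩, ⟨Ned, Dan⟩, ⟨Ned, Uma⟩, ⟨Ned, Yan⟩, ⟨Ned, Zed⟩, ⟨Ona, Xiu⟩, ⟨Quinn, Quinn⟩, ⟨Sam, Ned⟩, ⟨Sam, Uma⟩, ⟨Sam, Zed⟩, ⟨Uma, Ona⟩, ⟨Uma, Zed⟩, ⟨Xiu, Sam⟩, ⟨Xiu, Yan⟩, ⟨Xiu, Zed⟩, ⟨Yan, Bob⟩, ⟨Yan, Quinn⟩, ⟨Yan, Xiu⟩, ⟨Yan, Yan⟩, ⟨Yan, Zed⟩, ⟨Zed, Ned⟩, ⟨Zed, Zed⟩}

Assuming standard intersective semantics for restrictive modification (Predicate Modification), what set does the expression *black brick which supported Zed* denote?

⟦which supported Zed⟧ = {x : ⟨x, Zed⟩ ∈ ⟦supported⟧} = {Bob, Dan, Ned, Sam, Uma, Xiu, Yan, Zed}
⟦brick⟧ = {Ivy, Ned, Uma, Xiu, Yan, Zed}
… ∩ ⟦which supported Zed⟧ = {Ivy, Ned, Uma, Xiu, Yan, Zed} ∩ {Bob, Dan, Ned, Sam, Uma, Xiu, Yan, Zed} = {Ned, Uma, Xiu, Yan, Zed}
… ∩ ⟦black⟧ = {Ned, Uma, Xiu, Yan, Zed} ∩ {Dan, Ivy, Ona, Quinn, Sam, Xiu, Yan, Zed} = {Xiu, Yan, Zed}
So ⟦black brick which supported Zed⟧ = {Xiu, Yan, Zed}.

{Xiu, Yan, Zed}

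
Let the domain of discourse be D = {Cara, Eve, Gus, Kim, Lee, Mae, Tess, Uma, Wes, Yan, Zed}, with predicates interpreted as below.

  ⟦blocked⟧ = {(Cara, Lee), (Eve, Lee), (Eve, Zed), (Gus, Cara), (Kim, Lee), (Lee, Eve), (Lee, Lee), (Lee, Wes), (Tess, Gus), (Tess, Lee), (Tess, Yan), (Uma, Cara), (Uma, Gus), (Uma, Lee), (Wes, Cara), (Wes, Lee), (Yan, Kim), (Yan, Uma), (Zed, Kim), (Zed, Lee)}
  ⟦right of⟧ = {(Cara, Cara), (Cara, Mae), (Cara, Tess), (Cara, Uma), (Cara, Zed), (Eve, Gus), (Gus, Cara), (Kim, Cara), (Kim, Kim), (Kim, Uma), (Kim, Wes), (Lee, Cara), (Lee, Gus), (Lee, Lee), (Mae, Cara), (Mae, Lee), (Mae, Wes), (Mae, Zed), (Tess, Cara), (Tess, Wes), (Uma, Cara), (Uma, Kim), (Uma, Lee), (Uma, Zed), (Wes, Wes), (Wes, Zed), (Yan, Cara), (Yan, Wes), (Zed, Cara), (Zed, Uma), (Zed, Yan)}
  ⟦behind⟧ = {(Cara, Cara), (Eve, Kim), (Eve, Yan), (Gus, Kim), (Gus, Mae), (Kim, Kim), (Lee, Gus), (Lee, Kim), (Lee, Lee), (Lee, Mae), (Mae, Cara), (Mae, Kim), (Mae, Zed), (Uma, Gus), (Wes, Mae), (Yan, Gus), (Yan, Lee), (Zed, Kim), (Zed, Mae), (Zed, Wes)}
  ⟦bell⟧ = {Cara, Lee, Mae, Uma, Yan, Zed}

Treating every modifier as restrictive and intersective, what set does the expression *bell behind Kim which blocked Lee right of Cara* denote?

{Lee, Zed}

⟦behind Kim⟧ = {x : ⟨x, Kim⟩ ∈ ⟦behind⟧} = {Eve, Gus, Kim, Lee, Mae, Zed}
⟦which blocked Lee⟧ = {x : ⟨x, Lee⟩ ∈ ⟦blocked⟧} = {Cara, Eve, Kim, Lee, Tess, Uma, Wes, Zed}
⟦right of Cara⟧ = {x : ⟨x, Cara⟩ ∈ ⟦right of⟧} = {Cara, Gus, Kim, Lee, Mae, Tess, Uma, Yan, Zed}
⟦bell⟧ = {Cara, Lee, Mae, Uma, Yan, Zed}
… ∩ ⟦behind Kim⟧ = {Cara, Lee, Mae, Uma, Yan, Zed} ∩ {Eve, Gus, Kim, Lee, Mae, Zed} = {Lee, Mae, Zed}
… ∩ ⟦which blocked Lee⟧ = {Lee, Mae, Zed} ∩ {Cara, Eve, Kim, Lee, Tess, Uma, Wes, Zed} = {Lee, Zed}
… ∩ ⟦right of Cara⟧ = {Lee, Zed} ∩ {Cara, Gus, Kim, Lee, Mae, Tess, Uma, Yan, Zed} = {Lee, Zed}
So ⟦bell behind Kim which blocked Lee right of Cara⟧ = {Lee, Zed}.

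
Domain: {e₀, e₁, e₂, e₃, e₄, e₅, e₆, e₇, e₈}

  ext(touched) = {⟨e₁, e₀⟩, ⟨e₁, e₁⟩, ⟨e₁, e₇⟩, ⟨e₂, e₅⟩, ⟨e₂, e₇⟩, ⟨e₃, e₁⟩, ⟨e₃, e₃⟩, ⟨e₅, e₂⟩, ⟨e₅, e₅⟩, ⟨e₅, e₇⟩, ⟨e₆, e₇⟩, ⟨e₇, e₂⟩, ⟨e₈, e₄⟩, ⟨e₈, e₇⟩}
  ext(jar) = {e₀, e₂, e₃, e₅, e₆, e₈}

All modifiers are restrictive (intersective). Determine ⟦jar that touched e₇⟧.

{e₂, e₅, e₆, e₈}

⟦that touched e₇⟧ = {x : ⟨x, e₇⟩ ∈ ⟦touched⟧} = {e₁, e₂, e₅, e₆, e₈}
⟦jar⟧ = {e₀, e₂, e₃, e₅, e₆, e₈}
… ∩ ⟦that touched e₇⟧ = {e₀, e₂, e₃, e₅, e₆, e₈} ∩ {e₁, e₂, e₅, e₆, e₈} = {e₂, e₅, e₆, e₈}
So ⟦jar that touched e₇⟧ = {e₂, e₅, e₆, e₈}.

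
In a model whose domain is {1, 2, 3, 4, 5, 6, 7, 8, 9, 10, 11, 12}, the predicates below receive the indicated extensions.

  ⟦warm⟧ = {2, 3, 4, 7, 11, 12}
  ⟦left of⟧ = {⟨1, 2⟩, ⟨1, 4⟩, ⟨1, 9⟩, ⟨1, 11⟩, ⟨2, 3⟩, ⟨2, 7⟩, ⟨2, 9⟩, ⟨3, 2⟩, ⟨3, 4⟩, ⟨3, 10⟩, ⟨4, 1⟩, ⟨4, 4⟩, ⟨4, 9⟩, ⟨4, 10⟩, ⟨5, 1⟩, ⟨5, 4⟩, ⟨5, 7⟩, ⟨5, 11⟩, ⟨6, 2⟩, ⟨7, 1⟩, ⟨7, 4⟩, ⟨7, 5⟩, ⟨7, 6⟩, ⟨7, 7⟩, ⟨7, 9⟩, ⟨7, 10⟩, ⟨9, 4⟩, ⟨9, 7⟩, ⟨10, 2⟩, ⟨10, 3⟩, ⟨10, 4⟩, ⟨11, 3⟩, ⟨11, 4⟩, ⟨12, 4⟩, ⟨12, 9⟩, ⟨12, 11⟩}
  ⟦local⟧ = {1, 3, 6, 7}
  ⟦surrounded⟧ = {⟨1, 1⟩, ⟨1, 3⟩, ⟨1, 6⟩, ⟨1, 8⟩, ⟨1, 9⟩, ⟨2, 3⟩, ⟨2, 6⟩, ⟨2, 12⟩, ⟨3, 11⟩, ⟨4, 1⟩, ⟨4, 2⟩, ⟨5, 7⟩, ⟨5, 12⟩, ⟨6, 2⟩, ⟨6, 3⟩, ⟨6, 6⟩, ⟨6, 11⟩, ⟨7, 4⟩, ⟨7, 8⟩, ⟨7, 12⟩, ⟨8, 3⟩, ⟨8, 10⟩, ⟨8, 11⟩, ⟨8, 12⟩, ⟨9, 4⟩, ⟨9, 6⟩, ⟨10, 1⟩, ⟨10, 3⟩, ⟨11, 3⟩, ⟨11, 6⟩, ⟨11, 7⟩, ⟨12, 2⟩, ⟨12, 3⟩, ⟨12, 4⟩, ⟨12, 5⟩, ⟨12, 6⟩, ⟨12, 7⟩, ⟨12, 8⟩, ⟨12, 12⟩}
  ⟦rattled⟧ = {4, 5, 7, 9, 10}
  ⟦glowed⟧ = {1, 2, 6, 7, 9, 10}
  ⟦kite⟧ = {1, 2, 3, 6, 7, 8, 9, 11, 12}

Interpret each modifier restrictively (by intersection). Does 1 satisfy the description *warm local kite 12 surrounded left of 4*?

no

⟦12 surrounded⟧ = {x : ⟨12, x⟩ ∈ ⟦surrounded⟧} = {2, 3, 4, 5, 6, 7, 8, 12}
⟦left of 4⟧ = {x : ⟨x, 4⟩ ∈ ⟦left of⟧} = {1, 3, 4, 5, 7, 9, 10, 11, 12}
⟦kite⟧ = {1, 2, 3, 6, 7, 8, 9, 11, 12}
… ∩ ⟦12 surrounded⟧ = {1, 2, 3, 6, 7, 8, 9, 11, 12} ∩ {2, 3, 4, 5, 6, 7, 8, 12} = {2, 3, 6, 7, 8, 12}
… ∩ ⟦left of 4⟧ = {2, 3, 6, 7, 8, 12} ∩ {1, 3, 4, 5, 7, 9, 10, 11, 12} = {3, 7, 12}
… ∩ ⟦warm⟧ = {3, 7, 12} ∩ {2, 3, 4, 7, 11, 12} = {3, 7, 12}
… ∩ ⟦local⟧ = {3, 7, 12} ∩ {1, 3, 6, 7} = {3, 7}
⟦warm local kite 12 surrounded left of 4⟧ = {3, 7}; 1 ∉ this set.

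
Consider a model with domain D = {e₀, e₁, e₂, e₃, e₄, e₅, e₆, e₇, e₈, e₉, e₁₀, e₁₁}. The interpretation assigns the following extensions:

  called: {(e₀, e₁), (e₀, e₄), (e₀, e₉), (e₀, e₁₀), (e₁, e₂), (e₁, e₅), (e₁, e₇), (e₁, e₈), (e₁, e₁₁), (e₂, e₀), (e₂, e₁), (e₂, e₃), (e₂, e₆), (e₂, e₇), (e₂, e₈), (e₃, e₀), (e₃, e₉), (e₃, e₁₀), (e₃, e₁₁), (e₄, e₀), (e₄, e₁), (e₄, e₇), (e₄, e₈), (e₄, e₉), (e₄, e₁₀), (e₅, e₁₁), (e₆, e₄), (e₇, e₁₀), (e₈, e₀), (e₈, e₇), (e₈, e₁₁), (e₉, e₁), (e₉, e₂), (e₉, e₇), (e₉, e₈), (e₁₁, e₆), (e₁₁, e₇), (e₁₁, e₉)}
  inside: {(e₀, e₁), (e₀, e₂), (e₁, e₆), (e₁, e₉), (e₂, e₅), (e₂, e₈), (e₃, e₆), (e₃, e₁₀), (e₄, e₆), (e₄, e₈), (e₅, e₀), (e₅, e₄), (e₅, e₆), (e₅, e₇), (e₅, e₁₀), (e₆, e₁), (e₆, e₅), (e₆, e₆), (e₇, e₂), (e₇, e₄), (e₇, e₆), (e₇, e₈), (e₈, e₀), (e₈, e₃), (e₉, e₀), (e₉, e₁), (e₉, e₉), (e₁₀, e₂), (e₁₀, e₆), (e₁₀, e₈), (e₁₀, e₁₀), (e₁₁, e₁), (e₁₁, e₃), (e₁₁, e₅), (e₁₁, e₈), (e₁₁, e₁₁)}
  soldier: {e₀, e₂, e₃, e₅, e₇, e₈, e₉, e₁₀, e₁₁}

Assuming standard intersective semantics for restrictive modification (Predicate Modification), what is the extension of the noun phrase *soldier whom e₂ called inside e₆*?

{e₃, e₇}

⟦whom e₂ called⟧ = {x : ⟨e₂, x⟩ ∈ ⟦called⟧} = {e₀, e₁, e₃, e₆, e₇, e₈}
⟦inside e₆⟧ = {x : ⟨x, e₆⟩ ∈ ⟦inside⟧} = {e₁, e₃, e₄, e₅, e₆, e₇, e₁₀}
⟦soldier⟧ = {e₀, e₂, e₃, e₅, e₇, e₈, e₉, e₁₀, e₁₁}
… ∩ ⟦whom e₂ called⟧ = {e₀, e₂, e₃, e₅, e₇, e₈, e₉, e₁₀, e₁₁} ∩ {e₀, e₁, e₃, e₆, e₇, e₈} = {e₀, e₃, e₇, e₈}
… ∩ ⟦inside e₆⟧ = {e₀, e₃, e₇, e₈} ∩ {e₁, e₃, e₄, e₅, e₆, e₇, e₁₀} = {e₃, e₇}
So ⟦soldier whom e₂ called inside e₆⟧ = {e₃, e₇}.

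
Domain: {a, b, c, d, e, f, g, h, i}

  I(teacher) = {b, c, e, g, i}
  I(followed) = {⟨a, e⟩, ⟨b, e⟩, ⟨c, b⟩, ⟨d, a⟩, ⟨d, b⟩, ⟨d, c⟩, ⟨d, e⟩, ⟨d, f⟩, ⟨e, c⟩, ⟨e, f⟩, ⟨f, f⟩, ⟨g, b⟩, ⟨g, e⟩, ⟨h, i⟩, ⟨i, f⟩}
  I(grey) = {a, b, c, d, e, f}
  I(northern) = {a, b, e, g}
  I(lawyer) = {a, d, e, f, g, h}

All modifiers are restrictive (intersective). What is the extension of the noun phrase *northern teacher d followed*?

{b, e}

⟦d followed⟧ = {x : ⟨d, x⟩ ∈ ⟦followed⟧} = {a, b, c, e, f}
⟦teacher⟧ = {b, c, e, g, i}
… ∩ ⟦d followed⟧ = {b, c, e, g, i} ∩ {a, b, c, e, f} = {b, c, e}
… ∩ ⟦northern⟧ = {b, c, e} ∩ {a, b, e, g} = {b, e}
So ⟦northern teacher d followed⟧ = {b, e}.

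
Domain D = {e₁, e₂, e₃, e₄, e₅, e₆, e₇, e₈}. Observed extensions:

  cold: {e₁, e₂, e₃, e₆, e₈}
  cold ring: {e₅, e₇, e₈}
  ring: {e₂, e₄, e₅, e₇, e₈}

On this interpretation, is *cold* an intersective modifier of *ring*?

⟦cold⟧ ∩ ⟦ring⟧ = {e₁, e₂, e₃, e₆, e₈} ∩ {e₂, e₄, e₅, e₇, e₈} = {e₂, e₈}
Observed ⟦cold ring⟧ = {e₅, e₇, e₈}.
These differ, so the modifier is not intersective in this model.

no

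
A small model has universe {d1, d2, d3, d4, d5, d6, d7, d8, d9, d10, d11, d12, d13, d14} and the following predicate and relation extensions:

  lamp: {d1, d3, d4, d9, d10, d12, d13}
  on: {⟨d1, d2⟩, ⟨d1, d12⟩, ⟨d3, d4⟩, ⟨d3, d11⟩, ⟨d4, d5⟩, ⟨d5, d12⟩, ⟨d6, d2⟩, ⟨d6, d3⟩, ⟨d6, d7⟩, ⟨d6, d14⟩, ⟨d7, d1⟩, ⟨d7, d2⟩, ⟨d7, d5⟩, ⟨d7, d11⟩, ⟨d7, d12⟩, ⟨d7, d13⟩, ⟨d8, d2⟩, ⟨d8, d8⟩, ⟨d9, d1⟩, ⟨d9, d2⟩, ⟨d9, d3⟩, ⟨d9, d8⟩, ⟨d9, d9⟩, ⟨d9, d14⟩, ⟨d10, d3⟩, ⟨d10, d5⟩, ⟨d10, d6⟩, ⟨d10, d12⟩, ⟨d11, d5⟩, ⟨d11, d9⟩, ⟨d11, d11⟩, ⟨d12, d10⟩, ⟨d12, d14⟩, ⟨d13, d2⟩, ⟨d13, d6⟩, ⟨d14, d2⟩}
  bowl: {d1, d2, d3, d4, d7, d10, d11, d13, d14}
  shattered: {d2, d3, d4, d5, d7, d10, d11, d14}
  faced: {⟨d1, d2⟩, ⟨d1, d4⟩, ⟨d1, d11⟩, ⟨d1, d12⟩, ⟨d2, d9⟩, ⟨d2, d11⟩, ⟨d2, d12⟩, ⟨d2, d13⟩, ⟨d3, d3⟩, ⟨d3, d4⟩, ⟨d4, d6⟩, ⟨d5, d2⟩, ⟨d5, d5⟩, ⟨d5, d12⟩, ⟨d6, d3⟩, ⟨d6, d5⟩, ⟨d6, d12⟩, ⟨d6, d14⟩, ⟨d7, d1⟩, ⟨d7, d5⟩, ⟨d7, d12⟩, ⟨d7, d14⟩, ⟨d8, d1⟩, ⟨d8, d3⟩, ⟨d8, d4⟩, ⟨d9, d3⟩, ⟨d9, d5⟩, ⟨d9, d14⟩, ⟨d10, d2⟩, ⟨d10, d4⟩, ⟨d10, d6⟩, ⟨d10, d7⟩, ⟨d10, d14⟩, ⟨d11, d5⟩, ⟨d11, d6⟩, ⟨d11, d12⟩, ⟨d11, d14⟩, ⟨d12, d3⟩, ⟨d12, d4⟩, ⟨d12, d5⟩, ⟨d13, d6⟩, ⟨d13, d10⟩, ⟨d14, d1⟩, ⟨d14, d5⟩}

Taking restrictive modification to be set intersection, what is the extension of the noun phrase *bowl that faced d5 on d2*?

⟦that faced d5⟧ = {x : ⟨x, d5⟩ ∈ ⟦faced⟧} = {d5, d6, d7, d9, d11, d12, d14}
⟦on d2⟧ = {x : ⟨x, d2⟩ ∈ ⟦on⟧} = {d1, d6, d7, d8, d9, d13, d14}
⟦bowl⟧ = {d1, d2, d3, d4, d7, d10, d11, d13, d14}
… ∩ ⟦that faced d5⟧ = {d1, d2, d3, d4, d7, d10, d11, d13, d14} ∩ {d5, d6, d7, d9, d11, d12, d14} = {d7, d11, d14}
… ∩ ⟦on d2⟧ = {d7, d11, d14} ∩ {d1, d6, d7, d8, d9, d13, d14} = {d7, d14}
So ⟦bowl that faced d5 on d2⟧ = {d7, d14}.

{d7, d14}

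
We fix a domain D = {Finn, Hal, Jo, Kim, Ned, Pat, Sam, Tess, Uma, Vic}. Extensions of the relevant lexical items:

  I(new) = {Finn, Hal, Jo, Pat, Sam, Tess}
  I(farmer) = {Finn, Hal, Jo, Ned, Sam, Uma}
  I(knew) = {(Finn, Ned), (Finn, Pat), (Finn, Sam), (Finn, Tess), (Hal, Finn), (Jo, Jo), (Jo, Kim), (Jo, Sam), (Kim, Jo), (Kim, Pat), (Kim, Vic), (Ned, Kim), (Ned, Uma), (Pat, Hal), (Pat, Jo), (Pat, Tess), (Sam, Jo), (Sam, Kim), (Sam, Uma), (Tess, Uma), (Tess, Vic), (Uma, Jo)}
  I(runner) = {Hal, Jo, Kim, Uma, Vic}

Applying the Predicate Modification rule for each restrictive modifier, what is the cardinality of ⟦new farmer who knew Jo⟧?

⟦who knew Jo⟧ = {x : ⟨x, Jo⟩ ∈ ⟦knew⟧} = {Jo, Kim, Pat, Sam, Uma}
⟦farmer⟧ = {Finn, Hal, Jo, Ned, Sam, Uma}
… ∩ ⟦who knew Jo⟧ = {Finn, Hal, Jo, Ned, Sam, Uma} ∩ {Jo, Kim, Pat, Sam, Uma} = {Jo, Sam, Uma}
… ∩ ⟦new⟧ = {Jo, Sam, Uma} ∩ {Finn, Hal, Jo, Pat, Sam, Tess} = {Jo, Sam}
⟦new farmer who knew Jo⟧ = {Jo, Sam}, so the cardinality is 2.

2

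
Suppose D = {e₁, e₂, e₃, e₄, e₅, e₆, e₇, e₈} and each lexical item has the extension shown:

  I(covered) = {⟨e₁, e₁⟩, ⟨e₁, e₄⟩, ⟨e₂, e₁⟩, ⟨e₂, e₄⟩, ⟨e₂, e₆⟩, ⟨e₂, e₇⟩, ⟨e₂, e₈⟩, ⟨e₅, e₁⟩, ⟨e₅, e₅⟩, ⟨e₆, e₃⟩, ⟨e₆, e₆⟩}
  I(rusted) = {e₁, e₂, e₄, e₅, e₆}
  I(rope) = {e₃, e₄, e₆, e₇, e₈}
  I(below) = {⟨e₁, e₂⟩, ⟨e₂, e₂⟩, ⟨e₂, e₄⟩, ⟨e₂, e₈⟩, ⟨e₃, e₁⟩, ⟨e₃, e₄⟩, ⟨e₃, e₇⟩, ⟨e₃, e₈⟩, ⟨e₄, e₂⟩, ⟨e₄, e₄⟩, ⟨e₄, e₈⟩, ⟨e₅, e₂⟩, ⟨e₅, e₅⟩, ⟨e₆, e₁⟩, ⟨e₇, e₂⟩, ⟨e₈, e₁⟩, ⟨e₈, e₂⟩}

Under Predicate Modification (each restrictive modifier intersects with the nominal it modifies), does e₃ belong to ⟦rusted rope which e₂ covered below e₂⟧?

⟦which e₂ covered⟧ = {x : ⟨e₂, x⟩ ∈ ⟦covered⟧} = {e₁, e₄, e₆, e₇, e₈}
⟦below e₂⟧ = {x : ⟨x, e₂⟩ ∈ ⟦below⟧} = {e₁, e₂, e₄, e₅, e₇, e₈}
⟦rope⟧ = {e₃, e₄, e₆, e₇, e₈}
… ∩ ⟦which e₂ covered⟧ = {e₃, e₄, e₆, e₇, e₈} ∩ {e₁, e₄, e₆, e₇, e₈} = {e₄, e₆, e₇, e₈}
… ∩ ⟦below e₂⟧ = {e₄, e₆, e₇, e₈} ∩ {e₁, e₂, e₄, e₅, e₇, e₈} = {e₄, e₇, e₈}
… ∩ ⟦rusted⟧ = {e₄, e₇, e₈} ∩ {e₁, e₂, e₄, e₅, e₆} = {e₄}
⟦rusted rope which e₂ covered below e₂⟧ = {e₄}; e₃ ∉ this set.

no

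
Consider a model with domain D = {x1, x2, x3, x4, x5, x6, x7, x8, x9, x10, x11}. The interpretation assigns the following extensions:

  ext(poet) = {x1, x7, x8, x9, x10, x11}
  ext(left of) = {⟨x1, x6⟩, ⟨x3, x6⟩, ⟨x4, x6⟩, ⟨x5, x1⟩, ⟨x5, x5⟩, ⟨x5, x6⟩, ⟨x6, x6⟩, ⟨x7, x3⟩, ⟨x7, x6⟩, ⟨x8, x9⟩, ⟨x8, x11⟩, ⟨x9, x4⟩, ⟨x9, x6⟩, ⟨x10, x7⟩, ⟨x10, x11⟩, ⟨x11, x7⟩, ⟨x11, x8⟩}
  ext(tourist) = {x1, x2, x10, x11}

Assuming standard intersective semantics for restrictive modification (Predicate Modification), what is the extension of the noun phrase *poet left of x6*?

⟦left of x6⟧ = {x : ⟨x, x6⟩ ∈ ⟦left of⟧} = {x1, x3, x4, x5, x6, x7, x9}
⟦poet⟧ = {x1, x7, x8, x9, x10, x11}
… ∩ ⟦left of x6⟧ = {x1, x7, x8, x9, x10, x11} ∩ {x1, x3, x4, x5, x6, x7, x9} = {x1, x7, x9}
So ⟦poet left of x6⟧ = {x1, x7, x9}.

{x1, x7, x9}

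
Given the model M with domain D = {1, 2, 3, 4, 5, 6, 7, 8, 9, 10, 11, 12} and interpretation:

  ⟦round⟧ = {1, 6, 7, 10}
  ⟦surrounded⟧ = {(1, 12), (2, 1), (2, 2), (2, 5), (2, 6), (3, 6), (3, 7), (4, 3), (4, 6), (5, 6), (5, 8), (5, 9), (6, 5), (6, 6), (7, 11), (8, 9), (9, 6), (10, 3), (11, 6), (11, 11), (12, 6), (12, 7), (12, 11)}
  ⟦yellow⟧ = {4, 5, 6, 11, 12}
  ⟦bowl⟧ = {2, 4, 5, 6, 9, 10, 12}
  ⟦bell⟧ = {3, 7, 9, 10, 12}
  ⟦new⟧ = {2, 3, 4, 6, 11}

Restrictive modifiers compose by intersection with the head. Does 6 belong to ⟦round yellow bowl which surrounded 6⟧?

⟦which surrounded 6⟧ = {x : ⟨x, 6⟩ ∈ ⟦surrounded⟧} = {2, 3, 4, 5, 6, 9, 11, 12}
⟦bowl⟧ = {2, 4, 5, 6, 9, 10, 12}
… ∩ ⟦which surrounded 6⟧ = {2, 4, 5, 6, 9, 10, 12} ∩ {2, 3, 4, 5, 6, 9, 11, 12} = {2, 4, 5, 6, 9, 12}
… ∩ ⟦round⟧ = {2, 4, 5, 6, 9, 12} ∩ {1, 6, 7, 10} = {6}
… ∩ ⟦yellow⟧ = {6} ∩ {4, 5, 6, 11, 12} = {6}
⟦round yellow bowl which surrounded 6⟧ = {6}; 6 ∈ this set.

yes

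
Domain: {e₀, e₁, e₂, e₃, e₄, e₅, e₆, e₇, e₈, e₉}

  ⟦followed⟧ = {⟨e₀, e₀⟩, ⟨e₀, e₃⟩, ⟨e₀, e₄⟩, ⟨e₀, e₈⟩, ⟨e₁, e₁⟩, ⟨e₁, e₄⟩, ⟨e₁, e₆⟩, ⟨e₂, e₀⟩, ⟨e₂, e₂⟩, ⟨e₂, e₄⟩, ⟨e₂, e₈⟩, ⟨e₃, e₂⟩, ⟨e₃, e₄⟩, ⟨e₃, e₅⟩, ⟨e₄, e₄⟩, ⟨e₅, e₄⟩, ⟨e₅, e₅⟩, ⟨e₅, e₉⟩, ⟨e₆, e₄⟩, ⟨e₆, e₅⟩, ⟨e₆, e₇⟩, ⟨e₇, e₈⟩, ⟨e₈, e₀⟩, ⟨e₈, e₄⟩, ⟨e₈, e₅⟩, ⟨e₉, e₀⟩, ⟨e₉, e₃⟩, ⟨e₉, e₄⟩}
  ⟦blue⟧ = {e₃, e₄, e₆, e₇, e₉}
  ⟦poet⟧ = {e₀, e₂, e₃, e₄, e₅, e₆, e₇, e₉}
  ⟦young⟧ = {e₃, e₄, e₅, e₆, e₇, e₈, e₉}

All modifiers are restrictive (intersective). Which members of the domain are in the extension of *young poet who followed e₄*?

{e₃, e₄, e₅, e₆, e₉}

⟦who followed e₄⟧ = {x : ⟨x, e₄⟩ ∈ ⟦followed⟧} = {e₀, e₁, e₂, e₃, e₄, e₅, e₆, e₈, e₉}
⟦poet⟧ = {e₀, e₂, e₃, e₄, e₅, e₆, e₇, e₉}
… ∩ ⟦who followed e₄⟧ = {e₀, e₂, e₃, e₄, e₅, e₆, e₇, e₉} ∩ {e₀, e₁, e₂, e₃, e₄, e₅, e₆, e₈, e₉} = {e₀, e₂, e₃, e₄, e₅, e₆, e₉}
… ∩ ⟦young⟧ = {e₀, e₂, e₃, e₄, e₅, e₆, e₉} ∩ {e₃, e₄, e₅, e₆, e₇, e₈, e₉} = {e₃, e₄, e₅, e₆, e₉}
So ⟦young poet who followed e₄⟧ = {e₃, e₄, e₅, e₆, e₉}.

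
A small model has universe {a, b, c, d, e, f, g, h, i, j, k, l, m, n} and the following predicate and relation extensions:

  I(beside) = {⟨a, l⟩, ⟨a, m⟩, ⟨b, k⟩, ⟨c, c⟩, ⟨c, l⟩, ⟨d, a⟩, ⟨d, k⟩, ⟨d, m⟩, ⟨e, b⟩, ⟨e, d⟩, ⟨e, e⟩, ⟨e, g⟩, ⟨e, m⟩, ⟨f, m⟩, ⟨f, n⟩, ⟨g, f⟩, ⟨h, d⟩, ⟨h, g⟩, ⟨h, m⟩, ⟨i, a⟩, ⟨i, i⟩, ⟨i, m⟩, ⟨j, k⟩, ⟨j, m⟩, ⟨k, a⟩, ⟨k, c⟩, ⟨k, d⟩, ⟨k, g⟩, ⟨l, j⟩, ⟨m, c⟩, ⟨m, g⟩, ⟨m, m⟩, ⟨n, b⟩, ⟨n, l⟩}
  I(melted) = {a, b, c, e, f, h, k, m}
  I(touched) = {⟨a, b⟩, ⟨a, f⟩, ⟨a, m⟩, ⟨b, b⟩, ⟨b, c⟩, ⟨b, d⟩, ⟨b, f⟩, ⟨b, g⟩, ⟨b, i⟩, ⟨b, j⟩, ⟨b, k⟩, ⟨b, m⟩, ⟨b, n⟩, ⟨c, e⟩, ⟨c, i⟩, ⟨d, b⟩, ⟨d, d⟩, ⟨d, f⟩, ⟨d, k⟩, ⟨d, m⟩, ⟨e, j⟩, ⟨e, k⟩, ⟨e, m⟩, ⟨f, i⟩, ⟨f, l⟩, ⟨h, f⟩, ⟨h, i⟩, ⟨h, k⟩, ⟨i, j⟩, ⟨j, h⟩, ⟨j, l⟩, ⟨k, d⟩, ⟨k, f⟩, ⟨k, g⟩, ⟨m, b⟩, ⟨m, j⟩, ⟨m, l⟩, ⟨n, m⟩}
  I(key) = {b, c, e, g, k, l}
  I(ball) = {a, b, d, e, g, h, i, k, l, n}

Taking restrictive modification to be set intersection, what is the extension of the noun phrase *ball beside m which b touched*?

{d, i}

⟦beside m⟧ = {x : ⟨x, m⟩ ∈ ⟦beside⟧} = {a, d, e, f, h, i, j, m}
⟦which b touched⟧ = {x : ⟨b, x⟩ ∈ ⟦touched⟧} = {b, c, d, f, g, i, j, k, m, n}
⟦ball⟧ = {a, b, d, e, g, h, i, k, l, n}
… ∩ ⟦beside m⟧ = {a, b, d, e, g, h, i, k, l, n} ∩ {a, d, e, f, h, i, j, m} = {a, d, e, h, i}
… ∩ ⟦which b touched⟧ = {a, d, e, h, i} ∩ {b, c, d, f, g, i, j, k, m, n} = {d, i}
So ⟦ball beside m which b touched⟧ = {d, i}.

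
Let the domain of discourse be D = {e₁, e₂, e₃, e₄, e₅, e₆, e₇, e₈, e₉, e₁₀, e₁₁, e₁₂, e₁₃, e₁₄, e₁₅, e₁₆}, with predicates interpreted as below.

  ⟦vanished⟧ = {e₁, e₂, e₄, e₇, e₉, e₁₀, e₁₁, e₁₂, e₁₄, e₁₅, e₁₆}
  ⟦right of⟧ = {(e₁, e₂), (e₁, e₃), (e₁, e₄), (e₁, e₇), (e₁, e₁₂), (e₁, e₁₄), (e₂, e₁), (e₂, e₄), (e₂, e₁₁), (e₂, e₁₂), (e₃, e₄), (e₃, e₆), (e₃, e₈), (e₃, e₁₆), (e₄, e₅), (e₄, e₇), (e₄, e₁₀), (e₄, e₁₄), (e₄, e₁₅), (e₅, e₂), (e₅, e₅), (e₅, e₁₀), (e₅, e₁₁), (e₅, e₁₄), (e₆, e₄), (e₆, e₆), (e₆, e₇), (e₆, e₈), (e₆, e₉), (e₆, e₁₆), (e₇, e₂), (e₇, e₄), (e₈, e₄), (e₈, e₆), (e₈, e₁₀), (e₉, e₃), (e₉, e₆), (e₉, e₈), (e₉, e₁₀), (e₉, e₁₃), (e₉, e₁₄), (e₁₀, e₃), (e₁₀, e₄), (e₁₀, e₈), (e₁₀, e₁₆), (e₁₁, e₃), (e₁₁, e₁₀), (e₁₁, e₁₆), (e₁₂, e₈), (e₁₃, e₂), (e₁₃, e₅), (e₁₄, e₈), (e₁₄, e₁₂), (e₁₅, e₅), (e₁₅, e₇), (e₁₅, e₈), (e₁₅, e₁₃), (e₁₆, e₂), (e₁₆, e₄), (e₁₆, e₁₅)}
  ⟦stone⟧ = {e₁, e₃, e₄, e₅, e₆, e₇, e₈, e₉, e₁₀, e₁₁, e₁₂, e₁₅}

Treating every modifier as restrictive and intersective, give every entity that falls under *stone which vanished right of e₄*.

⟦which vanished⟧ = ⟦vanished⟧ = {e₁, e₂, e₄, e₇, e₉, e₁₀, e₁₁, e₁₂, e₁₄, e₁₅, e₁₆}
⟦right of e₄⟧ = {x : ⟨x, e₄⟩ ∈ ⟦right of⟧} = {e₁, e₂, e₃, e₆, e₇, e₈, e₁₀, e₁₆}
⟦stone⟧ = {e₁, e₃, e₄, e₅, e₆, e₇, e₈, e₉, e₁₀, e₁₁, e₁₂, e₁₅}
… ∩ ⟦which vanished⟧ = {e₁, e₃, e₄, e₅, e₆, e₇, e₈, e₉, e₁₀, e₁₁, e₁₂, e₁₅} ∩ {e₁, e₂, e₄, e₇, e₉, e₁₀, e₁₁, e₁₂, e₁₄, e₁₅, e₁₆} = {e₁, e₄, e₇, e₉, e₁₀, e₁₁, e₁₂, e₁₅}
… ∩ ⟦right of e₄⟧ = {e₁, e₄, e₇, e₉, e₁₀, e₁₁, e₁₂, e₁₅} ∩ {e₁, e₂, e₃, e₆, e₇, e₈, e₁₀, e₁₆} = {e₁, e₇, e₁₀}
So ⟦stone which vanished right of e₄⟧ = {e₁, e₇, e₁₀}.

{e₁, e₇, e₁₀}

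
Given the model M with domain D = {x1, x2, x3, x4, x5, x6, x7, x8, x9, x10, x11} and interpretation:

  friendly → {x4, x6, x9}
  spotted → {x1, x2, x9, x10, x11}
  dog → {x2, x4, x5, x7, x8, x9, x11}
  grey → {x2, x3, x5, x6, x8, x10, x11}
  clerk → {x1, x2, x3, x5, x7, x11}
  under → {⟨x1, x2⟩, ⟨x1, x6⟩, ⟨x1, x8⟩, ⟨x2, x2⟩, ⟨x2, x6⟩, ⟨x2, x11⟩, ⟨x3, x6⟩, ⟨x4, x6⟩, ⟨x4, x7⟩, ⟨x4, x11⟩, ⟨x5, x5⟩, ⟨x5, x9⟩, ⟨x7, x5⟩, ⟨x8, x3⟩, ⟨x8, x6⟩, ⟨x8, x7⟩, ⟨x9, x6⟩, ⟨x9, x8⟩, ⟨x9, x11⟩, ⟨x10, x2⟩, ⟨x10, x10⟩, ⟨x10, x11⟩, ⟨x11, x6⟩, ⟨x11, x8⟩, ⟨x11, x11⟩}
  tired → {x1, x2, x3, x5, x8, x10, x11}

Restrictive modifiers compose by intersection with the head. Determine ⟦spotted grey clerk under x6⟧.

⟦under x6⟧ = {x : ⟨x, x6⟩ ∈ ⟦under⟧} = {x1, x2, x3, x4, x8, x9, x11}
⟦clerk⟧ = {x1, x2, x3, x5, x7, x11}
… ∩ ⟦under x6⟧ = {x1, x2, x3, x5, x7, x11} ∩ {x1, x2, x3, x4, x8, x9, x11} = {x1, x2, x3, x11}
… ∩ ⟦spotted⟧ = {x1, x2, x3, x11} ∩ {x1, x2, x9, x10, x11} = {x1, x2, x11}
… ∩ ⟦grey⟧ = {x1, x2, x11} ∩ {x2, x3, x5, x6, x8, x10, x11} = {x2, x11}
So ⟦spotted grey clerk under x6⟧ = {x2, x11}.

{x2, x11}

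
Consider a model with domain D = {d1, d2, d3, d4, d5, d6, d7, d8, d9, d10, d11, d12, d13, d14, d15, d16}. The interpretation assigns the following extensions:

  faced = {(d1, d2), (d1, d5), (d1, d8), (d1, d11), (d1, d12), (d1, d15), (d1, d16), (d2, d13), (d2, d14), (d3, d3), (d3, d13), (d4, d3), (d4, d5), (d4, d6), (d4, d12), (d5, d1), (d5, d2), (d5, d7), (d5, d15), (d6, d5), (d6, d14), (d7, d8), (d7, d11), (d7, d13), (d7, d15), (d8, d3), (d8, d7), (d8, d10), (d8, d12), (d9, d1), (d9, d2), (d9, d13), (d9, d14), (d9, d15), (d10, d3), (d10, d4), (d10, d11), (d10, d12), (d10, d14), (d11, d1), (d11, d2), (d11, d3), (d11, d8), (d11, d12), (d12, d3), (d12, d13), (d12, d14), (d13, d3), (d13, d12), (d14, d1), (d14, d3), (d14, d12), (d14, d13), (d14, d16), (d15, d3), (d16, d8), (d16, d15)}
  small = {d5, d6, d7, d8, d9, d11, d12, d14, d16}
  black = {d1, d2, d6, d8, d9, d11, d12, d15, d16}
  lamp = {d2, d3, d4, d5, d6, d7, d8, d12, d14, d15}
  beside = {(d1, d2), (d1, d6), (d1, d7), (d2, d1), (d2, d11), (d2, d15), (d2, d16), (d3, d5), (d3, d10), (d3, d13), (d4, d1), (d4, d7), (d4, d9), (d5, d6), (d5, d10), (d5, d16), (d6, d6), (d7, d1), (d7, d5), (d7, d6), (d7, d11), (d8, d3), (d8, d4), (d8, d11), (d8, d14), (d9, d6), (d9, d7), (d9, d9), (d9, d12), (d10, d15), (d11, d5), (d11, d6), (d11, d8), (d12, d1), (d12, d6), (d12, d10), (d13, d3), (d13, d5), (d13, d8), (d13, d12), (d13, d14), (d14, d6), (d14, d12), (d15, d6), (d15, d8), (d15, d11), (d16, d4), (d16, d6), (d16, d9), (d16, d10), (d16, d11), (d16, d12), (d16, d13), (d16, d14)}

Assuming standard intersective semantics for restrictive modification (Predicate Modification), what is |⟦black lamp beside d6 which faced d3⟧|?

2

⟦beside d6⟧ = {x : ⟨x, d6⟩ ∈ ⟦beside⟧} = {d1, d5, d6, d7, d9, d11, d12, d14, d15, d16}
⟦which faced d3⟧ = {x : ⟨x, d3⟩ ∈ ⟦faced⟧} = {d3, d4, d8, d10, d11, d12, d13, d14, d15}
⟦lamp⟧ = {d2, d3, d4, d5, d6, d7, d8, d12, d14, d15}
… ∩ ⟦beside d6⟧ = {d2, d3, d4, d5, d6, d7, d8, d12, d14, d15} ∩ {d1, d5, d6, d7, d9, d11, d12, d14, d15, d16} = {d5, d6, d7, d12, d14, d15}
… ∩ ⟦which faced d3⟧ = {d5, d6, d7, d12, d14, d15} ∩ {d3, d4, d8, d10, d11, d12, d13, d14, d15} = {d12, d14, d15}
… ∩ ⟦black⟧ = {d12, d14, d15} ∩ {d1, d2, d6, d8, d9, d11, d12, d15, d16} = {d12, d15}
⟦black lamp beside d6 which faced d3⟧ = {d12, d15}, so the cardinality is 2.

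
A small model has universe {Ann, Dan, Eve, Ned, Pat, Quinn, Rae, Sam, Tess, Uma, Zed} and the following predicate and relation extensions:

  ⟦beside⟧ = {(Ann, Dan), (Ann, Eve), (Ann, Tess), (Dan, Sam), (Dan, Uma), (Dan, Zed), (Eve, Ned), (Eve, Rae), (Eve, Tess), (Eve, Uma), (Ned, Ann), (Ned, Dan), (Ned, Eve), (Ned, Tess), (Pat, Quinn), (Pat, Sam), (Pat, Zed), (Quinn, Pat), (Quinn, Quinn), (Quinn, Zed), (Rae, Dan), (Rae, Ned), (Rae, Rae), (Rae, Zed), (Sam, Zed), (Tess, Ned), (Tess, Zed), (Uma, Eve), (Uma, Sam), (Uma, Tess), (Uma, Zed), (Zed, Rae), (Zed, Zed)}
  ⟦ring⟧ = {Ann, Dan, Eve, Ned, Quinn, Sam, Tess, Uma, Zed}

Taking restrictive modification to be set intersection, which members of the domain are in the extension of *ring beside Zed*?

{Dan, Quinn, Sam, Tess, Uma, Zed}

⟦beside Zed⟧ = {x : ⟨x, Zed⟩ ∈ ⟦beside⟧} = {Dan, Pat, Quinn, Rae, Sam, Tess, Uma, Zed}
⟦ring⟧ = {Ann, Dan, Eve, Ned, Quinn, Sam, Tess, Uma, Zed}
… ∩ ⟦beside Zed⟧ = {Ann, Dan, Eve, Ned, Quinn, Sam, Tess, Uma, Zed} ∩ {Dan, Pat, Quinn, Rae, Sam, Tess, Uma, Zed} = {Dan, Quinn, Sam, Tess, Uma, Zed}
So ⟦ring beside Zed⟧ = {Dan, Quinn, Sam, Tess, Uma, Zed}.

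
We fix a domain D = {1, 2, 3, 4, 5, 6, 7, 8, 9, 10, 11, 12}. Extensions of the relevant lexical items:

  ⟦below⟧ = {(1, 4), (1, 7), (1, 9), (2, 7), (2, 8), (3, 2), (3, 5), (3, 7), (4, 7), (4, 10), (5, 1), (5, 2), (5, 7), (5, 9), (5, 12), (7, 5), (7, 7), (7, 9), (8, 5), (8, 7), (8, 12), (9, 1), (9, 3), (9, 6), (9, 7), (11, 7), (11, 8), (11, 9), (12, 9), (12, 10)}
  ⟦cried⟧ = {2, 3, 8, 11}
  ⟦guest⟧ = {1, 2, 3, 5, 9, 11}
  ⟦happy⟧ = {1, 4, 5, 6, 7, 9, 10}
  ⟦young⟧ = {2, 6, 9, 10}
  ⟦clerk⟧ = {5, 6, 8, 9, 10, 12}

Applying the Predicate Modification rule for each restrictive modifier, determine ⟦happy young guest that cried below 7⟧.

∅

⟦that cried⟧ = ⟦cried⟧ = {2, 3, 8, 11}
⟦below 7⟧ = {x : ⟨x, 7⟩ ∈ ⟦below⟧} = {1, 2, 3, 4, 5, 7, 8, 9, 11}
⟦guest⟧ = {1, 2, 3, 5, 9, 11}
… ∩ ⟦that cried⟧ = {1, 2, 3, 5, 9, 11} ∩ {2, 3, 8, 11} = {2, 3, 11}
… ∩ ⟦below 7⟧ = {2, 3, 11} ∩ {1, 2, 3, 4, 5, 7, 8, 9, 11} = {2, 3, 11}
… ∩ ⟦happy⟧ = {2, 3, 11} ∩ {1, 4, 5, 6, 7, 9, 10} = ∅
… ∩ ⟦young⟧ = ∅ ∩ {2, 6, 9, 10} = ∅
So ⟦happy young guest that cried below 7⟧ = ∅.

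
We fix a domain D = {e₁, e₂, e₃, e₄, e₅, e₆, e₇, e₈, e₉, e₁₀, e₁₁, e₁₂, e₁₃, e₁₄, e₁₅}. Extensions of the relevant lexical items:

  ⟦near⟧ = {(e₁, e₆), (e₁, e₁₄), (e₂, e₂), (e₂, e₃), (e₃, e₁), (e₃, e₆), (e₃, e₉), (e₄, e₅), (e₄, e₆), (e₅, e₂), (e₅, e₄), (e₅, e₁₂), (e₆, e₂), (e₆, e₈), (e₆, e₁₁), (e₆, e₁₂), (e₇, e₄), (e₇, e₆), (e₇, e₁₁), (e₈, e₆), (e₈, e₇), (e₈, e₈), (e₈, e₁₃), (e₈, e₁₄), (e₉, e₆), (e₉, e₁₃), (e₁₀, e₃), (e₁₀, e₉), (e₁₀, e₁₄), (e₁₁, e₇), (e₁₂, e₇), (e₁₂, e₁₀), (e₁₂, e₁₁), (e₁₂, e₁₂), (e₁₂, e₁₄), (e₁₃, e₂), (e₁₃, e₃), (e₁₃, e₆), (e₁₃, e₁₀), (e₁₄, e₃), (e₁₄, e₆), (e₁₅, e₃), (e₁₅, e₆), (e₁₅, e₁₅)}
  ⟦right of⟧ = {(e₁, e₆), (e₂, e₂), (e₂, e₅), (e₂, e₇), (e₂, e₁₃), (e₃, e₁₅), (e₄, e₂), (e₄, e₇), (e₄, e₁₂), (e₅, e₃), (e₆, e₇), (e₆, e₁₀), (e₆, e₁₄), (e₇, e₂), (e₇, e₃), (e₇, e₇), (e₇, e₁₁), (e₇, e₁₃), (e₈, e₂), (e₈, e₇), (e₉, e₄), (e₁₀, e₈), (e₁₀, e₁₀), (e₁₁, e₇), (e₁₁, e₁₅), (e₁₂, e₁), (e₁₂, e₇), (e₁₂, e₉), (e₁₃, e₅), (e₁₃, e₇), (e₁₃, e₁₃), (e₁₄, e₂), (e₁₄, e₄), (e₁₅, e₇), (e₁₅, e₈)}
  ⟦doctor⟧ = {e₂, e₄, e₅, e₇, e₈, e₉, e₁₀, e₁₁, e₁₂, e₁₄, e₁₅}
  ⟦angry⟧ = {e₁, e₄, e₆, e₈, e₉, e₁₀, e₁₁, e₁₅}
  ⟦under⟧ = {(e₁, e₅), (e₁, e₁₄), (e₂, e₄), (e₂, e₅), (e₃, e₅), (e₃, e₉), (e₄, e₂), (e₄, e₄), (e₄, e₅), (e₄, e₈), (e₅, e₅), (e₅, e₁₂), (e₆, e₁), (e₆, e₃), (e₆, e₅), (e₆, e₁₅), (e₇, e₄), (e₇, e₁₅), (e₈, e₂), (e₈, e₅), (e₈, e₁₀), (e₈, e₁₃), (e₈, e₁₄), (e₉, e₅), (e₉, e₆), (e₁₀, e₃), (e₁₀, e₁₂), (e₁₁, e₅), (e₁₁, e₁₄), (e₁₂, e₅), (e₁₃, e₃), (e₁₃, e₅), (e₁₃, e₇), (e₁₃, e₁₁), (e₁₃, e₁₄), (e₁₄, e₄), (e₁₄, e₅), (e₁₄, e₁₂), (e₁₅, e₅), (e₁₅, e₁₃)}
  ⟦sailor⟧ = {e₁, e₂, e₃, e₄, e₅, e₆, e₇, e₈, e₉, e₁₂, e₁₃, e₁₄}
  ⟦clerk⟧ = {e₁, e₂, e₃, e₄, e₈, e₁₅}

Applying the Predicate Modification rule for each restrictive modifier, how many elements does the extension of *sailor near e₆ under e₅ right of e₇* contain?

3

⟦near e₆⟧ = {x : ⟨x, e₆⟩ ∈ ⟦near⟧} = {e₁, e₃, e₄, e₇, e₈, e₉, e₁₃, e₁₄, e₁₅}
⟦under e₅⟧ = {x : ⟨x, e₅⟩ ∈ ⟦under⟧} = {e₁, e₂, e₃, e₄, e₅, e₆, e₈, e₉, e₁₁, e₁₂, e₁₃, e₁₄, e₁₅}
⟦right of e₇⟧ = {x : ⟨x, e₇⟩ ∈ ⟦right of⟧} = {e₂, e₄, e₆, e₇, e₈, e₁₁, e₁₂, e₁₃, e₁₅}
⟦sailor⟧ = {e₁, e₂, e₃, e₄, e₅, e₆, e₇, e₈, e₉, e₁₂, e₁₃, e₁₄}
… ∩ ⟦near e₆⟧ = {e₁, e₂, e₃, e₄, e₅, e₆, e₇, e₈, e₉, e₁₂, e₁₃, e₁₄} ∩ {e₁, e₃, e₄, e₇, e₈, e₉, e₁₃, e₁₄, e₁₅} = {e₁, e₃, e₄, e₇, e₈, e₉, e₁₃, e₁₄}
… ∩ ⟦under e₅⟧ = {e₁, e₃, e₄, e₇, e₈, e₉, e₁₃, e₁₄} ∩ {e₁, e₂, e₃, e₄, e₅, e₆, e₈, e₉, e₁₁, e₁₂, e₁₃, e₁₄, e₁₅} = {e₁, e₃, e₄, e₈, e₉, e₁₃, e₁₄}
… ∩ ⟦right of e₇⟧ = {e₁, e₃, e₄, e₈, e₉, e₁₃, e₁₄} ∩ {e₂, e₄, e₆, e₇, e₈, e₁₁, e₁₂, e₁₃, e₁₅} = {e₄, e₈, e₁₃}
⟦sailor near e₆ under e₅ right of e₇⟧ = {e₄, e₈, e₁₃}, so the cardinality is 3.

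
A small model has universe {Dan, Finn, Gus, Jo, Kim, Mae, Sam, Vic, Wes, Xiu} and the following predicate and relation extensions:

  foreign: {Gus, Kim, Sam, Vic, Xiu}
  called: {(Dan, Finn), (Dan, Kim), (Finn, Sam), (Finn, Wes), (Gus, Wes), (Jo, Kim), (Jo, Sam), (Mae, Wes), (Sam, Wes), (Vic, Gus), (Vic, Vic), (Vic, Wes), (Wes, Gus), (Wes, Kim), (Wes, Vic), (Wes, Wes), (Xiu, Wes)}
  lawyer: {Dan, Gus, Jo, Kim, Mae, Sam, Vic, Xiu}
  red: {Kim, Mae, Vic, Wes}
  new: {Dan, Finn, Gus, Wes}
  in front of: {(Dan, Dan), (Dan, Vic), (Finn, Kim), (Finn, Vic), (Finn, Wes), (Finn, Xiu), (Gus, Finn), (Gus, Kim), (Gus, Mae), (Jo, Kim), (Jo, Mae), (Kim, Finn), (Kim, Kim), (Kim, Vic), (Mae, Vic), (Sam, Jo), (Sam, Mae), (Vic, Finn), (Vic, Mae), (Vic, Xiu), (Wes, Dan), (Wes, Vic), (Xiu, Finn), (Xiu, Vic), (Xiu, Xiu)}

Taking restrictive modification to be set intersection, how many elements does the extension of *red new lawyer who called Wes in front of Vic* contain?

⟦who called Wes⟧ = {x : ⟨x, Wes⟩ ∈ ⟦called⟧} = {Finn, Gus, Mae, Sam, Vic, Wes, Xiu}
⟦in front of Vic⟧ = {x : ⟨x, Vic⟩ ∈ ⟦in front of⟧} = {Dan, Finn, Kim, Mae, Wes, Xiu}
⟦lawyer⟧ = {Dan, Gus, Jo, Kim, Mae, Sam, Vic, Xiu}
… ∩ ⟦who called Wes⟧ = {Dan, Gus, Jo, Kim, Mae, Sam, Vic, Xiu} ∩ {Finn, Gus, Mae, Sam, Vic, Wes, Xiu} = {Gus, Mae, Sam, Vic, Xiu}
… ∩ ⟦in front of Vic⟧ = {Gus, Mae, Sam, Vic, Xiu} ∩ {Dan, Finn, Kim, Mae, Wes, Xiu} = {Mae, Xiu}
… ∩ ⟦red⟧ = {Mae, Xiu} ∩ {Kim, Mae, Vic, Wes} = {Mae}
… ∩ ⟦new⟧ = {Mae} ∩ {Dan, Finn, Gus, Wes} = ∅
⟦red new lawyer who called Wes in front of Vic⟧ = ∅, so the cardinality is 0.

0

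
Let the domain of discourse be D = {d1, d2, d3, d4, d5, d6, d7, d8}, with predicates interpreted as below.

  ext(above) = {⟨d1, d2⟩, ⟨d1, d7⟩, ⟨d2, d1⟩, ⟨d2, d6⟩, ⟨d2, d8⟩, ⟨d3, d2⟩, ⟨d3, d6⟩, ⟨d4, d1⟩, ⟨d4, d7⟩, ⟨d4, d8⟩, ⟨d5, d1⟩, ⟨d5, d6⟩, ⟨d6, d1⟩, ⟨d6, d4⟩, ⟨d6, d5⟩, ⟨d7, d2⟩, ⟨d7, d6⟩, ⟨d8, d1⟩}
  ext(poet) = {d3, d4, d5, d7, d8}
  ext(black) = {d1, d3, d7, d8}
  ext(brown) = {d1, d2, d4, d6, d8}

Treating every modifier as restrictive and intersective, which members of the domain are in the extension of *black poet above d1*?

{d8}

⟦above d1⟧ = {x : ⟨x, d1⟩ ∈ ⟦above⟧} = {d2, d4, d5, d6, d8}
⟦poet⟧ = {d3, d4, d5, d7, d8}
… ∩ ⟦above d1⟧ = {d3, d4, d5, d7, d8} ∩ {d2, d4, d5, d6, d8} = {d4, d5, d8}
… ∩ ⟦black⟧ = {d4, d5, d8} ∩ {d1, d3, d7, d8} = {d8}
So ⟦black poet above d1⟧ = {d8}.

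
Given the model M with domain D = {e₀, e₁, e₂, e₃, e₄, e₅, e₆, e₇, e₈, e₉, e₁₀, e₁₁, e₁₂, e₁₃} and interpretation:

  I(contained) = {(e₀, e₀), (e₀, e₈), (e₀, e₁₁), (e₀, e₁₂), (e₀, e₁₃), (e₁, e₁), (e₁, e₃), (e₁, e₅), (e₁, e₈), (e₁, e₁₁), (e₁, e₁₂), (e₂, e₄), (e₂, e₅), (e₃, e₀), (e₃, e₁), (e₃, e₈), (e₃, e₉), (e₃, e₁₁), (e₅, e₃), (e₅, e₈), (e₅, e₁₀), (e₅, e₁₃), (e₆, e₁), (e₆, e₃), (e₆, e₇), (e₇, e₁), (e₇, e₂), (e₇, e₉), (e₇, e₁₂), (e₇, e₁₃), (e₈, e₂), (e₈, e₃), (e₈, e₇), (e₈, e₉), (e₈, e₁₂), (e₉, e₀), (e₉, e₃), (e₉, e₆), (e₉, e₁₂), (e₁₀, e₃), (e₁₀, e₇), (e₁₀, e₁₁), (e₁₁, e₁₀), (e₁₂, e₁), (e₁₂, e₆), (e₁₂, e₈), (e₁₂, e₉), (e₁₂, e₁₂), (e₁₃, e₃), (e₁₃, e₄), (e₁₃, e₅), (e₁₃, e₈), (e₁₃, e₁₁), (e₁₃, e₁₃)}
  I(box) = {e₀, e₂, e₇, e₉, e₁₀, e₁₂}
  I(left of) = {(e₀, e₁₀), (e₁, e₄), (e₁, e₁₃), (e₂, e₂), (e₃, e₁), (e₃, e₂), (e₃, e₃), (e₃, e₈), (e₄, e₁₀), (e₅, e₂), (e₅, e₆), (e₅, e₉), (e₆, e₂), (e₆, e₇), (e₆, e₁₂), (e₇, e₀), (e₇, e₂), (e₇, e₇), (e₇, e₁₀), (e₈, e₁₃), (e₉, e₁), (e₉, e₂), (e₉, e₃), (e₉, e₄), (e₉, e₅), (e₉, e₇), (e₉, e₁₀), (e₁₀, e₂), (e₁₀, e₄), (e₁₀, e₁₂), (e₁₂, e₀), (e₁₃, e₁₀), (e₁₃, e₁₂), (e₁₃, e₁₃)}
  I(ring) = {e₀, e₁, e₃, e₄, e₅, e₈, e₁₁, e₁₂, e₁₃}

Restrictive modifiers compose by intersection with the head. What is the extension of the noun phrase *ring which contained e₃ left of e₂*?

{e₅}

⟦which contained e₃⟧ = {x : ⟨x, e₃⟩ ∈ ⟦contained⟧} = {e₁, e₅, e₆, e₈, e₉, e₁₀, e₁₃}
⟦left of e₂⟧ = {x : ⟨x, e₂⟩ ∈ ⟦left of⟧} = {e₂, e₃, e₅, e₆, e₇, e₉, e₁₀}
⟦ring⟧ = {e₀, e₁, e₃, e₄, e₅, e₈, e₁₁, e₁₂, e₁₃}
… ∩ ⟦which contained e₃⟧ = {e₀, e₁, e₃, e₄, e₅, e₈, e₁₁, e₁₂, e₁₃} ∩ {e₁, e₅, e₆, e₈, e₉, e₁₀, e₁₃} = {e₁, e₅, e₈, e₁₃}
… ∩ ⟦left of e₂⟧ = {e₁, e₅, e₈, e₁₃} ∩ {e₂, e₃, e₅, e₆, e₇, e₉, e₁₀} = {e₅}
So ⟦ring which contained e₃ left of e₂⟧ = {e₅}.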